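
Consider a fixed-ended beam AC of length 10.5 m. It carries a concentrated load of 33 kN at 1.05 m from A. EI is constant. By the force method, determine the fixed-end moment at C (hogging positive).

Release both end moments; the primary structure is a simply-supported span AC with redundants M_A and M_C.
Simple-span end rotations at A and C under the given loads:
  at A: point load 33 at a = 1.05: Pab(L + b)/(6LEI) = 103.7/EI
  at C: point load 33 at a = 1.05: Pab(L + a)/(6LEI) = 60.03/EI
  θ_A0 = 103.7/EI,  θ_C0 = 60.03/EI
Flexibility coefficients: a unit moment at one end gives L/(3EI) there and L/(6EI) at the far end, so f₁₁ = f₂₂ = 3.5/EI and f₁₂ = f₂₁ = 1.75/EI.
Compatibility — zero rotation at each built-in end:
  3.5 M_A + 1.75 M_C = 103.7
  1.75 M_A + 3.5 M_C = 60.03
Solving the pair gives M_A = 28.07 kN·m and M_C = 3.119 kN·m (hogging).

M_C = 3.119 kN·m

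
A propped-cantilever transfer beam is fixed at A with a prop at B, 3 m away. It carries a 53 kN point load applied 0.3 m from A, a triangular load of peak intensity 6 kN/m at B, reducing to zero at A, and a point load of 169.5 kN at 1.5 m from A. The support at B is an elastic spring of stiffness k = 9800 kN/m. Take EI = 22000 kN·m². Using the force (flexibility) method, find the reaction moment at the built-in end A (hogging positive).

Choose R_B as the redundant. The primary structure is the cantilever fixed at A.
Primary-structure tip deflection at B by superposition:
  point load 53 at a = 0.3: Pa²(3L − a)/(6EI) = 6.917/EI
  triangular load, peak 6 at the free end: 11w₀L⁴/(120EI) = 44.55/EI
  point load 169.5 at a = 1.5: Pa²(3L − a)/(6EI) = 476.7/EI
  δ_0 = 528.2/EI
Tip deflection under a unit load at B: L³/(3EI) = 9/EI.
With EI = 22000 kN·m²: δ_0 = 0.024008 m and δ_{BB} = 0.000409 m/kN.
Compatibility — the spring shortens by R_B/k under the reaction it provides: δ_0 − R_B·δ_{BB} = R_B/k. With 1/k = 0.000102 m/kN, R_B = δ_0 / (δ_{BB} + 1/k) = 0.024008 / (0.000409 + 0.000102) = 46.97 kN.
Moment equilibrium about A: M_A = Σ(load moments about A) − R_B·L = 288.1 − 46.97×3 = 147.2 kN·m.

M_A = 147.2 kN·m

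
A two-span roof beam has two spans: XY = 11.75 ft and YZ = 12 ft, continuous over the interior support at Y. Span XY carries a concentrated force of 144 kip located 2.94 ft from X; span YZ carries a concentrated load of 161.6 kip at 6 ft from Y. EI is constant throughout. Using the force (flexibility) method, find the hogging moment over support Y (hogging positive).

M_Y = 281.9 kip·ft

Take M_Y as the redundant. Released structure: two simple spans XY and YZ with a hinge at Y.
Rotations at Y on the released spans (each span's end-slope, ×1/EI):
  span XY: point load 144 at a = 2.94: Pab(L + a)/(6LEI) = 777.2/EI
  span YZ: point load 161.6 at a = 6: Pab(L + b)/(6LEI) = 1454/EI
  relative rotation θ_0 = (777.2 + 1454)/EI = 2232/EI
A unit hogging moment at Y produces rotation L₁/(3EI) + L₂/(3EI) = 7.917/EI.
Slope continuity at Y: θ_0 = M_Y·7.917/EI, so M_Y = 2232/7.917 = 281.9 kip·ft (hogging).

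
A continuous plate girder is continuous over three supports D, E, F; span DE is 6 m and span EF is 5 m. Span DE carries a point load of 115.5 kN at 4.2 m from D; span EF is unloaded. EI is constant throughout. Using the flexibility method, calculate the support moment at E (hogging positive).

Release continuity at E by inserting a hinge; the redundant is the internal moment M_E. The primary structure is two simply-supported spans DE and EF.
End slopes at the hinge E, treating each span as simply supported:
  span DE: point load 115.5 at a = 4.2: Pab(L + a)/(6LEI) = 247.4/EI
  relative rotation θ_0 = (247.4 + 0)/EI = 247.4/EI
A unit hogging moment at E produces rotation L₁/(3EI) + L₂/(3EI) = 3.667/EI.
Compatibility: M_E·(L₁+L₂)/(3EI) = θ_0, giving M_E = 67.47 kN·m (hogging).

M_E = 67.47 kN·m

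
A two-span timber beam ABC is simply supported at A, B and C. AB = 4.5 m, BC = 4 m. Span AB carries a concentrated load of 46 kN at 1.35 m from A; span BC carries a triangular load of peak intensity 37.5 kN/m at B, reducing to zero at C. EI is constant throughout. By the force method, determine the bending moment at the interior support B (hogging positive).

Insert a hinge at B; M_B is the redundant, and each span becomes simply supported.
End slopes at the hinge B, treating each span as simply supported:
  span AB: point load 46 at a = 1.35: Pab(L + a)/(6LEI) = 42.38/EI
  span BC: triangular load, peak 37.5: w₀L³/(45EI) = 53.33/EI
  relative rotation θ_0 = (42.38 + 53.33)/EI = 95.72/EI
A unit hogging moment at B produces rotation L₁/(3EI) + L₂/(3EI) = 2.833/EI.
Compatibility: M_B·(L₁+L₂)/(3EI) = θ_0, giving M_B = 33.78 kN·m (hogging).

M_B = 33.78 kN·m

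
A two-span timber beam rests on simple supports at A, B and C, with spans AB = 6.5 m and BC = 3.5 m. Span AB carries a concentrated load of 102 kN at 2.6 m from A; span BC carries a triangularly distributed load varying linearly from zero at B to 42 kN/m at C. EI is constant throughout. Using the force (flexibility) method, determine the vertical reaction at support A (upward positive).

R_A = 48.45 kN

Release continuity at B by inserting a hinge; the redundant is the internal moment M_B. The primary structure is two simply-supported spans AB and BC.
Discontinuity in slope at B on the released structure — sum the simple-span end rotations:
  span AB: point load 102 at a = 2.6: Pab(L + a)/(6LEI) = 241.3/EI
  span BC: triangular load, peak 42: 7w₀L³/(360EI) = 35.01/EI
  relative rotation θ_0 = (241.3 + 35.01)/EI = 276.3/EI
A unit hogging moment at B produces rotation L₁/(3EI) + L₂/(3EI) = 3.333/EI.
Compatibility: M_B·(L₁+L₂)/(3EI) = θ_0, giving M_B = 82.9 kN·m (hogging).
Span AB, ΣM about A with M_B applied at B: R_B^{AB}·6.5 = 265.2 + 82.9, so R_B^{AB} = 53.55 kN and R_A = 102 − 53.55 = 48.45 kN.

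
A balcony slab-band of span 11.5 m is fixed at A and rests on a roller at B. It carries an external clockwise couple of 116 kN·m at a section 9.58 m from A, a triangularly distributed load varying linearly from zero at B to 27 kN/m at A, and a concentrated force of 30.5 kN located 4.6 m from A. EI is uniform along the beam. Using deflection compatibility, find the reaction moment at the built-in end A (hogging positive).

Remove the prop at B; the released (primary) structure is a cantilever built in at A.
Free-end deflection of the primary structure under the applied loading (downward +):
  clockwise couple 116 at a = 9.58: M₀a(2L − a)/(2EI) = 7457/EI
  triangular load, peak 27 at the fixed end: w₀L⁴/(30EI) = 15741/EI
  point load 30.5 at a = 4.6: Pa²(3L − a)/(6EI) = 3216/EI
  δ_0 = 26414/EI
Tip deflection under a unit load at B: L³/(3EI) = 507/EI.
The prop prevents deflection at B: R_B = δ_0/δ_{BB} = 26414/507 = 52.1 kN.
Moment equilibrium about A: M_A = Σ(load moments about A) − R_B·L = 851.4 − 52.1×11.5 = 252.2 kN·m.

M_A = 252.2 kN·m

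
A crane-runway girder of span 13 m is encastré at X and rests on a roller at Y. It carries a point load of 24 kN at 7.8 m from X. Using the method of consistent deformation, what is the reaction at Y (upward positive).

Remove the prop at Y; the released (primary) structure is a cantilever built in at X.
Free-end deflection of the primary structure under the applied loading (downward +):
  point load 24 at a = 7.8: Pa²(3L − a)/(6EI) = 7593/EI
Tip deflection under a unit load at Y: L³/(3EI) = 732.3/EI.
Compatibility at Y: δ_0 − R_Y·δ_{YY} = 0, so R_Y = 7593/732.3 = 10.37 kN.

R_Y = 10.37 kN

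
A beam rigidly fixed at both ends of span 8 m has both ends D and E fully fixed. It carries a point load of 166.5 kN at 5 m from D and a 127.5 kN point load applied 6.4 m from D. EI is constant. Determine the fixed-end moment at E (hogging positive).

Release both end moments; the primary structure is a simply-supported span DE with redundants M_D and M_E.
End rotations of the released simple span under the applied load (×1/EI):
  at D: point load 166.5 at a = 5: Pab(L + b)/(6LEI) = 572.3/EI
  at E: point load 166.5 at a = 5: Pab(L + a)/(6LEI) = 676.4/EI
  at D: point load 127.5 at a = 6.4: Pab(L + b)/(6LEI) = 261.1/EI
  at E: point load 127.5 at a = 6.4: Pab(L + a)/(6LEI) = 391.7/EI
  θ_D0 = 833.5/EI,  θ_E0 = 1068/EI
Flexibility coefficients: a unit moment at one end gives L/(3EI) there and L/(6EI) at the far end, so f₁₁ = f₂₂ = 2.667/EI and f₁₂ = f₂₁ = 1.333/EI.
Compatibility — zero rotation at each built-in end:
  2.667 M_D + 1.333 M_E = 833.5
  1.333 M_D + 2.667 M_E = 1068
Solving the pair gives M_D = 149.7 kN·m and M_E = 325.7 kN·m (hogging).

M_E = 325.7 kN·m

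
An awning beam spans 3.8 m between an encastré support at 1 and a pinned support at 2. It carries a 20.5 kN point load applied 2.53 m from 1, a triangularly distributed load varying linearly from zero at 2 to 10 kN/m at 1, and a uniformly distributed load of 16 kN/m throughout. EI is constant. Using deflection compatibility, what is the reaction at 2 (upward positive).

R_2 = 37.21 kN

Choose R_2 as the redundant. The primary structure is the cantilever fixed at 1.
Downward deflection at the released point 2 due to the loads:
  point load 20.5 at a = 2.53: Pa²(3L − a)/(6EI) = 194/EI
  triangular load, peak 10 at the fixed end: w₀L⁴/(30EI) = 69.5/EI
  UDL 16: wL⁴/(8EI) = 417/EI
  δ_0 = 680.5/EI
Flexibility coefficient — unit upward force at 2: δ_{22} = L³/(3EI) = 18.29/EI.
Compatibility at 2: δ_0 − R_2·δ_{22} = 0, so R_2 = 680.5/18.29 = 37.21 kN.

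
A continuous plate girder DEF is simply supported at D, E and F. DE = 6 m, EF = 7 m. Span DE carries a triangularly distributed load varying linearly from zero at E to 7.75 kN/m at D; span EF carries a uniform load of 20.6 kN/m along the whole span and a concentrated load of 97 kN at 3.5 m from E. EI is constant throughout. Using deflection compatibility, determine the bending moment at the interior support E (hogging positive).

M_E = 144 kN·m

Insert a hinge at E; M_E is the redundant, and each span becomes simply supported.
Discontinuity in slope at E on the released structure — sum the simple-span end rotations:
  span DE: triangular load, peak 7.75: 7w₀L³/(360EI) = 32.55/EI
  span EF: UDL 20.6: wL³/(24EI) = 294.4/EI
  span EF: point load 97 at a = 3.5: Pab(L + b)/(6LEI) = 297.1/EI
  relative rotation θ_0 = (32.55 + 591.5)/EI = 624/EI
A unit hogging moment at E produces rotation L₁/(3EI) + L₂/(3EI) = 4.333/EI.
Compatibility: M_E·(L₁+L₂)/(3EI) = θ_0, giving M_E = 144 kN·m (hogging).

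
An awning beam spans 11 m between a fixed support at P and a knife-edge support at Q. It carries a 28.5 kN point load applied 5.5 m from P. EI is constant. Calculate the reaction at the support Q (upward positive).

Remove the prop at Q; the released (primary) structure is a cantilever built in at P.
Downward deflection at the released point Q due to the loads:
  point load 28.5 at a = 5.5: Pa²(3L − a)/(6EI) = 3951/EI
Flexibility coefficient — unit upward force at Q: δ_{QQ} = L³/(3EI) = 443.7/EI.
Compatibility at Q: δ_0 − R_Q·δ_{QQ} = 0, so R_Q = 3951/443.7 = 8.906 kN.

R_Q = 8.906 kN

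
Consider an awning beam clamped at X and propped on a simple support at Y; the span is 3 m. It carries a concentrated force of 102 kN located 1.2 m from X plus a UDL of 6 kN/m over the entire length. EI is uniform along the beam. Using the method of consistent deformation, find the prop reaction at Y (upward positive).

R_Y = 27.97 kN

Remove the prop at Y; the released (primary) structure is a cantilever built in at X.
Deflection at Y on the released cantilever, summing each load's contribution:
  point load 102 at a = 1.2: Pa²(3L − a)/(6EI) = 190.9/EI
  UDL 6: wL⁴/(8EI) = 60.75/EI
  δ_0 = 251.7/EI
Tip deflection under a unit load at Y: L³/(3EI) = 9/EI.
Compatibility at Y: δ_0 − R_Y·δ_{YY} = 0, so R_Y = 251.7/9 = 27.97 kN.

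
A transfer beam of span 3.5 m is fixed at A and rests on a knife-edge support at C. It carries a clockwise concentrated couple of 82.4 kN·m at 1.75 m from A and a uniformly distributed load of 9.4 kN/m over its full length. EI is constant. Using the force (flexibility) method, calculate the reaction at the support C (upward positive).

R_C = 38.82 kN

Take the reaction at C as the redundant and release it; the primary structure is a cantilever fixed at A.
Downward deflection at the released point C due to the loads:
  clockwise couple 82.4 at a = 1.75: M₀a(2L − a)/(2EI) = 378.5/EI
  UDL 9.4: wL⁴/(8EI) = 176.3/EI
  δ_0 = 554.8/EI
Flexibility coefficient — unit upward force at C: δ_{CC} = L³/(3EI) = 14.29/EI.
Compatibility at C: δ_0 − R_C·δ_{CC} = 0, so R_C = 554.8/14.29 = 38.82 kN.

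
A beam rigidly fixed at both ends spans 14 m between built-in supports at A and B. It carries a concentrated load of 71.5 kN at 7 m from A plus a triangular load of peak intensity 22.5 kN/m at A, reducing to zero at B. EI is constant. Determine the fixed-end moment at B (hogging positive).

Release both end moments; the primary structure is a simply-supported span AB with redundants M_A and M_B.
On the primary (simply-supported) span, the end slopes from the loading are:
  at A: point load 71.5 at a = 7: Pab(L + b)/(6LEI) = 875.9/EI
  at B: point load 71.5 at a = 7: Pab(L + a)/(6LEI) = 875.9/EI
  at A: triangular load, peak 22.5: w₀L³/(45EI) = 1372/EI
  at B: triangular load, peak 22.5: 7w₀L³/(360EI) = 1200/EI
  θ_A0 = 2248/EI,  θ_B0 = 2076/EI
Flexibility coefficients: a unit moment at one end gives L/(3EI) there and L/(6EI) at the far end, so f₁₁ = f₂₂ = 4.667/EI and f₁₂ = f₂₁ = 2.333/EI.
Compatibility — zero rotation at each built-in end:
  4.667 M_A + 2.333 M_B = 2248
  2.333 M_A + 4.667 M_B = 2076
Solving the pair gives M_A = 345.6 kN·m and M_B = 272.1 kN·m (hogging).

M_B = 272.1 kN·m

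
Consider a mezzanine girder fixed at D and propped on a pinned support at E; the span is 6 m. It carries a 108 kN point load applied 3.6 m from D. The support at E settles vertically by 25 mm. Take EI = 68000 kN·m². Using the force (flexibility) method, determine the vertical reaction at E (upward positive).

R_E = 23.04 kN

Release the roller at E. Primary structure: cantilever fixed at D.
Free-end deflection of the primary structure under the applied loading (downward +):
  point load 108 at a = 3.6: Pa²(3L − a)/(6EI) = 3359/EI
Flexibility coefficient — unit upward force at E: δ_{EE} = L³/(3EI) = 72/EI.
With EI = 68000 kN·m²: δ_0 = 0.0494 m and δ_{EE} = 0.001059 m/kN.
Compatibility — the beam at E must follow the support down by 0.025 m: δ_0 − R_E·δ_{EE} = 0.025, so R_E = (0.0494 − 0.025)/0.001059 = 23.04 kN.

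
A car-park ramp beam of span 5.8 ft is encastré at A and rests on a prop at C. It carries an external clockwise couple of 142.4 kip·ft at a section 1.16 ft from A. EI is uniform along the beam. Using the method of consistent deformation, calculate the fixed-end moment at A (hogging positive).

M_A = 65.5 kip·ft

Choose R_C as the redundant. The primary structure is the cantilever fixed at A.
Primary-structure tip deflection at C by superposition:
  clockwise couple 142.4 at a = 1.16: M₀a(2L − a)/(2EI) = 862.3/EI
Tip deflection under a unit load at C: L³/(3EI) = 65.04/EI.
The prop prevents deflection at C: R_C = δ_0/δ_{CC} = 862.3/65.04 = 13.26 kip.
Moment equilibrium about A: M_A = Σ(load moments about A) − R_C·L = 142.4 − 13.26×5.8 = 65.5 kip·ft.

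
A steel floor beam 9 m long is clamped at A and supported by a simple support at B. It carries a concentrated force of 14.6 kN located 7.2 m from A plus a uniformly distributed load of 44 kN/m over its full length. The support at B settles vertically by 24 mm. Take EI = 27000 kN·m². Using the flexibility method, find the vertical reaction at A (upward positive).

Release the roller at B. Primary structure: cantilever fixed at A.
Primary-structure tip deflection at B by superposition:
  point load 14.6 at a = 7.2: Pa²(3L − a)/(6EI) = 2498/EI
  UDL 44: wL⁴/(8EI) = 36086/EI
  δ_0 = 38583/EI
Flexibility coefficient — unit upward force at B: δ_{BB} = L³/(3EI) = 243/EI.
With EI = 27000 kN·m²: δ_0 = 1.429 m and δ_{BB} = 0.009 m/kN.
Compatibility — the beam at B must follow the support down by 0.024 m: δ_0 − R_B·δ_{BB} = 0.024, so R_B = (1.429 − 0.024)/0.009 = 156.1 kN.
Vertical equilibrium: R_A = ΣP − R_B = 410.6 − 156.1 = 254.5 kN.

R_A = 254.5 kN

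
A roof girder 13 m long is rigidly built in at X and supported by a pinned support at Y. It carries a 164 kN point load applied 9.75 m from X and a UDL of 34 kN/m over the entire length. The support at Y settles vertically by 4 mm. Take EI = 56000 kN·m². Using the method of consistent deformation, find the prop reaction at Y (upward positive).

R_Y = 269.2 kN

Release the roller at Y. Primary structure: cantilever fixed at X.
Downward deflection at the released point Y due to the loads:
  point load 164 at a = 9.75: Pa²(3L − a)/(6EI) = 76002/EI
  UDL 34: wL⁴/(8EI) = 121384/EI
  δ_0 = 197387/EI
Flexibility coefficient — unit upward force at Y: δ_{YY} = L³/(3EI) = 732.3/EI.
With EI = 56000 kN·m²: δ_0 = 3.5248 m and δ_{YY} = 0.013077 m/kN.
Compatibility — the beam at Y must follow the support down by 0.004 m: δ_0 − R_Y·δ_{YY} = 0.004, so R_Y = (3.5248 − 0.004)/0.013077 = 269.2 kN.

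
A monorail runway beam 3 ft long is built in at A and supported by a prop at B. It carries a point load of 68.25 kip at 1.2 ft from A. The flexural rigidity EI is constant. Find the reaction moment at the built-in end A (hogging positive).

Take the reaction at B as the redundant and release it; the primary structure is a cantilever fixed at A.
Deflection at B on the released cantilever, summing each load's contribution:
  point load 68.25 at a = 1.2: Pa²(3L − a)/(6EI) = 127.8/EI
Flexibility coefficient — unit upward force at B: δ_{BB} = L³/(3EI) = 9/EI.
The prop prevents deflection at B: R_B = δ_0/δ_{BB} = 127.8/9 = 14.2 kip.
Moment equilibrium about A: M_A = Σ(load moments about A) − R_B·L = 81.9 − 14.2×3 = 39.31 kip·ft.

M_A = 39.31 kip·ft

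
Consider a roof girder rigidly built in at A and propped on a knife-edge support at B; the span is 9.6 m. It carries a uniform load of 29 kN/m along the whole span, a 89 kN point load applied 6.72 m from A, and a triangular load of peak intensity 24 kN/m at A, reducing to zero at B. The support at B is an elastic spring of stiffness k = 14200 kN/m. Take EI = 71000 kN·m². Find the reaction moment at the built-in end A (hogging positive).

M_A = 626.6 kN·m

Remove the prop at B; the released (primary) structure is a cantilever built in at A.
Deflection at B on the released cantilever, summing each load's contribution:
  UDL 29: wL⁴/(8EI) = 30789/EI
  point load 89 at a = 6.72: Pa²(3L − a)/(6EI) = 14790/EI
  triangular load, peak 24 at the fixed end: w₀L⁴/(30EI) = 6795/EI
  δ_0 = 52374/EI
Flexibility coefficient — unit upward force at B: δ_{BB} = L³/(3EI) = 294.9/EI.
With EI = 71000 kN·m²: δ_0 = 0.73766 m and δ_{BB} = 0.004154 m/kN.
Compatibility — the spring shortens by R_B/k under the reaction it provides: δ_0 − R_B·δ_{BB} = R_B/k. With 1/k = 0.00007 m/kN, R_B = δ_0 / (δ_{BB} + 1/k) = 0.73766 / (0.004154 + 0.00007) = 174.6 kN.
Moment equilibrium about A: M_A = Σ(load moments about A) − R_B·L = 2303 − 174.6×9.6 = 626.6 kN·m.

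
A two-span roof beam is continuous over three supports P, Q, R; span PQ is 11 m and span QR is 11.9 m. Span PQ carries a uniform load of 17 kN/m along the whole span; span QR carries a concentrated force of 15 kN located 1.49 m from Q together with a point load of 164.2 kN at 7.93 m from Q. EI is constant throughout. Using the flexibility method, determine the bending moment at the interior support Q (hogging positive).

M_Q = 283.6 kN·m

Take M_Q as the redundant. Released structure: two simple spans PQ and QR with a hinge at Q.
Rotations at Q on the released spans (each span's end-slope, ×1/EI):
  span PQ: UDL 17: wL³/(24EI) = 942.8/EI
  span QR: point load 15 at a = 1.49: Pab(L + b)/(6LEI) = 72.7/EI
  span QR: point load 164.2 at a = 7.93: Pab(L + b)/(6LEI) = 1149/EI
  relative rotation θ_0 = (942.8 + 1222)/EI = 2164/EI
A unit hogging moment at Q produces rotation L₁/(3EI) + L₂/(3EI) = 7.633/EI.
Compatibility: M_Q·(L₁+L₂)/(3EI) = θ_0, giving M_Q = 283.6 kN·m (hogging).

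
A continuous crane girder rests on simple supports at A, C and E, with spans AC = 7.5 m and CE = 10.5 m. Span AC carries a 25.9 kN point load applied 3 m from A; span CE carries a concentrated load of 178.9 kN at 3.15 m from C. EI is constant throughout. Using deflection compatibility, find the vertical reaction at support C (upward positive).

Release continuity at C by inserting a hinge; the redundant is the internal moment M_C. The primary structure is two simply-supported spans AC and CE.
End slopes at the hinge C, treating each span as simply supported:
  span AC: point load 25.9 at a = 3: Pab(L + a)/(6LEI) = 81.58/EI
  span CE: point load 178.9 at a = 3.15: Pab(L + b)/(6LEI) = 1174/EI
  relative rotation θ_0 = (81.58 + 1174)/EI = 1255/EI
A unit hogging moment at C produces rotation L₁/(3EI) + L₂/(3EI) = 6/EI.
Slope continuity at C: θ_0 = M_C·6/EI, so M_C = 1255/6 = 209.2 kN·m (hogging).
Span AC, ΣM about A with M_C applied at C: R_C^{AC}·7.5 = 77.7 + 209.2, so R_C^{AC} = 38.25 kN and R_A = 25.9 − 38.25 = -12.35 kN.
Span CE, ΣM about E: R_C^{CE}·10.5 = 1315 + 209.2, so R_C^{CE} = 145.2 kN and R_E = 178.9 − 145.2 = 33.75 kN.
R_C = 38.25 + 145.2 = 183.4 kN.

R_C = 183.4 kN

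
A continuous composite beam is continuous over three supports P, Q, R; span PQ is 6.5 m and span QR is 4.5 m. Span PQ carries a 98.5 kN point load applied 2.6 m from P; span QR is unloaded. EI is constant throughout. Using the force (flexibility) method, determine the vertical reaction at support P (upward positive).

R_P = 49.32 kN

Release continuity at Q by inserting a hinge; the redundant is the internal moment M_Q. The primary structure is two simply-supported spans PQ and QR.
End slopes at the hinge Q, treating each span as simply supported:
  span PQ: point load 98.5 at a = 2.6: Pab(L + a)/(6LEI) = 233.1/EI
  relative rotation θ_0 = (233.1 + 0)/EI = 233.1/EI
A unit hogging moment at Q produces rotation L₁/(3EI) + L₂/(3EI) = 3.667/EI.
Compatibility: M_Q·(L₁+L₂)/(3EI) = θ_0, giving M_Q = 63.56 kN·m (hogging).
Span PQ, ΣM about P with M_Q applied at Q: R_Q^{PQ}·6.5 = 256.1 + 63.56, so R_Q^{PQ} = 49.18 kN and R_P = 98.5 − 49.18 = 49.32 kN.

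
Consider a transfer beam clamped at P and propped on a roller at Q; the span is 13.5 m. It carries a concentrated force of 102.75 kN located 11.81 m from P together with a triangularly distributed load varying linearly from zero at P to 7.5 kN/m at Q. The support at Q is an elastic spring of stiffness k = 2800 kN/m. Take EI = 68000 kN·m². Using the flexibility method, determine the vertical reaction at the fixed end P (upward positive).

R_P = 45.18 kN

Take the reaction at Q as the redundant and release it; the primary structure is a cantilever fixed at P.
Free-end deflection of the primary structure under the applied loading (downward +):
  point load 102.75 at a = 11.81: Pa²(3L − a)/(6EI) = 68527/EI
  triangular load, peak 7.5 at the free end: 11w₀L⁴/(120EI) = 22835/EI
  δ_0 = 91362/EI
Flexibility coefficient — unit upward force at Q: δ_{QQ} = L³/(3EI) = 820.1/EI.
With EI = 68000 kN·m²: δ_0 = 1.3436 m and δ_{QQ} = 0.012061 m/kN.
Compatibility — the spring shortens by R_Q/k under the reaction it provides: δ_0 − R_Q·δ_{QQ} = R_Q/k. With 1/k = 0.000357 m/kN, R_Q = δ_0 / (δ_{QQ} + 1/k) = 1.3436 / (0.012061 + 0.000357) = 108.2 kN.
Vertical equilibrium: R_P = ΣP − R_Q = 153.4 − 108.2 = 45.18 kN.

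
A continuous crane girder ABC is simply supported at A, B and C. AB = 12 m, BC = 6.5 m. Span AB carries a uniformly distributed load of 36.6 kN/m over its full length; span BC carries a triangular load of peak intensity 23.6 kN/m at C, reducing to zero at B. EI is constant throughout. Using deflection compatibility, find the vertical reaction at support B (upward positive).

Insert a hinge at B; M_B is the redundant, and each span becomes simply supported.
Discontinuity in slope at B on the released structure — sum the simple-span end rotations:
  span AB: UDL 36.6: wL³/(24EI) = 2635/EI
  span BC: triangular load, peak 23.6: 7w₀L³/(360EI) = 126/EI
  relative rotation θ_0 = (2635 + 126)/EI = 2761/EI
A unit hogging moment at B produces rotation L₁/(3EI) + L₂/(3EI) = 6.167/EI.
Compatibility: M_B·(L₁+L₂)/(3EI) = θ_0, giving M_B = 447.8 kN·m (hogging).
Span AB, ΣM about A with M_B applied at B: R_B^{AB}·12 = 2635 + 447.8, so R_B^{AB} = 256.9 kN and R_A = 439.2 − 256.9 = 182.3 kN.
Span BC, ΣM about C: R_B^{BC}·6.5 = 166.2 + 447.8, so R_B^{BC} = 94.45 kN and R_C = 76.7 − 94.45 = -17.75 kN.
R_B = 256.9 + 94.45 = 351.4 kN.

R_B = 351.4 kN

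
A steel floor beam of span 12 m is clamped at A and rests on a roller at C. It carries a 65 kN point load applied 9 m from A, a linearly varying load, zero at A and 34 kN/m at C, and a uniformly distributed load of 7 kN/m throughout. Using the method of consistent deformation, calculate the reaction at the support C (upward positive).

R_C = 184.8 kN

Release the roller at C. Primary structure: cantilever fixed at A.
Free-end deflection of the primary structure under the applied loading (downward +):
  point load 65 at a = 9: Pa²(3L − a)/(6EI) = 23692/EI
  triangular load, peak 34 at the free end: 11w₀L⁴/(120EI) = 64627/EI
  UDL 7: wL⁴/(8EI) = 18144/EI
  δ_0 = 106464/EI
Tip deflection under a unit load at C: L³/(3EI) = 576/EI.
Compatibility at C: δ_0 − R_C·δ_{CC} = 0, so R_C = 106464/576 = 184.8 kN.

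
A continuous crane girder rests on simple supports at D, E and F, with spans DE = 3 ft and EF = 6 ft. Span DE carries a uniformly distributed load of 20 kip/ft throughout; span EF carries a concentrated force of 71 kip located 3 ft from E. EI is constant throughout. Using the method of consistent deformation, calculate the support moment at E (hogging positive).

M_E = 60.75 kip·ft

Insert a hinge at E; M_E is the redundant, and each span becomes simply supported.
End slopes at the hinge E, treating each span as simply supported:
  span DE: UDL 20: wL³/(24EI) = 22.5/EI
  span EF: point load 71 at a = 3: Pab(L + b)/(6LEI) = 159.8/EI
  relative rotation θ_0 = (22.5 + 159.8)/EI = 182.2/EI
A unit hogging moment at E produces rotation L₁/(3EI) + L₂/(3EI) = 3/EI.
Compatibility: M_E·(L₁+L₂)/(3EI) = θ_0, giving M_E = 60.75 kip·ft (hogging).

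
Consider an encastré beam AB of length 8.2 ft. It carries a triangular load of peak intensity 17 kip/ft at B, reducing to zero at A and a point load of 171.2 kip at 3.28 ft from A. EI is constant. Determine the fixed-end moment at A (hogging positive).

M_A = 240.3 kip·ft

Release both end moments; the primary structure is a simply-supported span AB with redundants M_A and M_B.
End rotations of the released simple span under the applied load (×1/EI):
  at A: triangular load, peak 17: 7w₀L³/(360EI) = 182.3/EI
  at B: triangular load, peak 17: w₀L³/(45EI) = 208.3/EI
  at A: point load 171.2 at a = 3.28: Pab(L + b)/(6LEI) = 736.7/EI
  at B: point load 171.2 at a = 3.28: Pab(L + a)/(6LEI) = 644.6/EI
  θ_A0 = 919/EI,  θ_B0 = 852.9/EI
Flexibility coefficients: a unit moment at one end gives L/(3EI) there and L/(6EI) at the far end, so f₁₁ = f₂₂ = 2.733/EI and f₁₂ = f₂₁ = 1.367/EI.
Compatibility — zero rotation at each built-in end:
  2.733 M_A + 1.367 M_B = 919
  1.367 M_A + 2.733 M_B = 852.9
Solving the pair gives M_A = 240.3 kip·ft and M_B = 191.9 kip·ft (hogging).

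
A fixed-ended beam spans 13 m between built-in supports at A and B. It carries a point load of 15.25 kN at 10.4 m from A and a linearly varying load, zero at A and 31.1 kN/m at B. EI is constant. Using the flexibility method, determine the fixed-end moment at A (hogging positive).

Release both end moments; the primary structure is a simply-supported span AB with redundants M_A and M_B.
End rotations of the released simple span under the applied load (×1/EI):
  at A: point load 15.25 at a = 10.4: Pab(L + b)/(6LEI) = 82.47/EI
  at B: point load 15.25 at a = 10.4: Pab(L + a)/(6LEI) = 123.7/EI
  at A: triangular load, peak 31.1: 7w₀L³/(360EI) = 1329/EI
  at B: triangular load, peak 31.1: w₀L³/(45EI) = 1518/EI
  θ_A0 = 1411/EI,  θ_B0 = 1642/EI
Flexibility coefficients: a unit moment at one end gives L/(3EI) there and L/(6EI) at the far end, so f₁₁ = f₂₂ = 4.333/EI and f₁₂ = f₂₁ = 2.167/EI.
Compatibility — zero rotation at each built-in end:
  4.333 M_A + 2.167 M_B = 1411
  2.167 M_A + 4.333 M_B = 1642
Solving the pair gives M_A = 181.5 kN·m and M_B = 288.2 kN·m (hogging).

M_A = 181.5 kN·m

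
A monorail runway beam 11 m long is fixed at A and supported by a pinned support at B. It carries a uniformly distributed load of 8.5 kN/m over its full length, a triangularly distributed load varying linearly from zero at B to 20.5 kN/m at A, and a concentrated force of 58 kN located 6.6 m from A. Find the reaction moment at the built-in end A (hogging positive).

Remove the prop at B; the released (primary) structure is a cantilever built in at A.
Downward deflection at the released point B due to the loads:
  UDL 8.5: wL⁴/(8EI) = 15556/EI
  triangular load, peak 20.5 at the fixed end: w₀L⁴/(30EI) = 10005/EI
  point load 58 at a = 6.6: Pa²(3L − a)/(6EI) = 11117/EI
  δ_0 = 36677/EI
Tip deflection under a unit load at B: L³/(3EI) = 443.7/EI.
The prop prevents deflection at B: R_B = δ_0/δ_{BB} = 36677/443.7 = 82.67 kN.
Moment equilibrium about A: M_A = Σ(load moments about A) − R_B·L = 1310 − 82.67×11 = 401.1 kN·m.

M_A = 401.1 kN·m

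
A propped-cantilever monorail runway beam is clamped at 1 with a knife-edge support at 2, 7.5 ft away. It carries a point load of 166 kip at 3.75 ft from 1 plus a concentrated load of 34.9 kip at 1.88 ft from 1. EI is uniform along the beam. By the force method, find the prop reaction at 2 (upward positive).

R_2 = 54.89 kip

Release the roller at 2. Primary structure: cantilever fixed at 1.
Deflection at 2 on the released cantilever, summing each load's contribution:
  point load 166 at a = 3.75: Pa²(3L − a)/(6EI) = 7295/EI
  point load 34.9 at a = 1.88: Pa²(3L − a)/(6EI) = 423.9/EI
  δ_0 = 7719/EI
Flexibility coefficient — unit upward force at 2: δ_{22} = L³/(3EI) = 140.6/EI.
The prop prevents deflection at 2: R_2 = δ_0/δ_{22} = 7719/140.6 = 54.89 kip.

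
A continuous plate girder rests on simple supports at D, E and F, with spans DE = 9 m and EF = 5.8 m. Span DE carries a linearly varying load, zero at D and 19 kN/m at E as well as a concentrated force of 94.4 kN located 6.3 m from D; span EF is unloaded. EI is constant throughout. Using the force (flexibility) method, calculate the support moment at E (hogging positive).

Insert a hinge at E; M_E is the redundant, and each span becomes simply supported.
End slopes at the hinge E, treating each span as simply supported:
  span DE: triangular load, peak 19: w₀L³/(45EI) = 307.8/EI
  span DE: point load 94.4 at a = 6.3: Pab(L + a)/(6LEI) = 455/EI
  relative rotation θ_0 = (762.8 + 0)/EI = 762.8/EI
A unit hogging moment at E produces rotation L₁/(3EI) + L₂/(3EI) = 4.933/EI.
Compatibility: M_E·(L₁+L₂)/(3EI) = θ_0, giving M_E = 154.6 kN·m (hogging).

M_E = 154.6 kN·m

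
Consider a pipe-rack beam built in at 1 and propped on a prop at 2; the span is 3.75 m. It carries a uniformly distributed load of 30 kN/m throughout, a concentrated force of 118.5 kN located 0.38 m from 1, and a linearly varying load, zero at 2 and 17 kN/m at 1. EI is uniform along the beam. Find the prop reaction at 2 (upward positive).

R_2 = 50.33 kN

Take the reaction at 2 as the redundant and release it; the primary structure is a cantilever fixed at 1.
Deflection at 2 on the released cantilever, summing each load's contribution:
  UDL 30: wL⁴/(8EI) = 741.6/EI
  point load 118.5 at a = 0.38: Pa²(3L − a)/(6EI) = 31/EI
  triangular load, peak 17 at the fixed end: w₀L⁴/(30EI) = 112.1/EI
  δ_0 = 884.6/EI
Flexibility coefficient — unit upward force at 2: δ_{22} = L³/(3EI) = 17.58/EI.
The prop prevents deflection at 2: R_2 = δ_0/δ_{22} = 884.6/17.58 = 50.33 kN.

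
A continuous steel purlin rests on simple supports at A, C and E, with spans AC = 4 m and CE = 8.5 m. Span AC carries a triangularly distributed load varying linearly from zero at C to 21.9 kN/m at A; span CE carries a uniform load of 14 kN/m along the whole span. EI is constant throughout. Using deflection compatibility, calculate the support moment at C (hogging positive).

M_C = 92.52 kN·m

Insert a hinge at C; M_C is the redundant, and each span becomes simply supported.
Rotations at C on the released spans (each span's end-slope, ×1/EI):
  span AC: triangular load, peak 21.9: 7w₀L³/(360EI) = 27.25/EI
  span CE: UDL 14: wL³/(24EI) = 358.2/EI
  relative rotation θ_0 = (27.25 + 358.2)/EI = 385.5/EI
A unit hogging moment at C produces rotation L₁/(3EI) + L₂/(3EI) = 4.167/EI.
Slope continuity at C: θ_0 = M_C·4.167/EI, so M_C = 385.5/4.167 = 92.52 kN·m (hogging).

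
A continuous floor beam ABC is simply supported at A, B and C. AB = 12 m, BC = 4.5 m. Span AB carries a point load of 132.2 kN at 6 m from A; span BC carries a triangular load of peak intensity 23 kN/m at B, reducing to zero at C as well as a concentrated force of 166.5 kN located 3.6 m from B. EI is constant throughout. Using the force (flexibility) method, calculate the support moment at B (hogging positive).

M_B = 244.4 kN·m

Release continuity at B by inserting a hinge; the redundant is the internal moment M_B. The primary structure is two simply-supported spans AB and BC.
End slopes at the hinge B, treating each span as simply supported:
  span AB: point load 132.2 at a = 6: Pab(L + a)/(6LEI) = 1190/EI
  span BC: triangular load, peak 23: w₀L³/(45EI) = 46.58/EI
  span BC: point load 166.5 at a = 3.6: Pab(L + b)/(6LEI) = 107.9/EI
  relative rotation θ_0 = (1190 + 154.5)/EI = 1344/EI
A unit hogging moment at B produces rotation L₁/(3EI) + L₂/(3EI) = 5.5/EI.
Compatibility: M_B·(L₁+L₂)/(3EI) = θ_0, giving M_B = 244.4 kN·m (hogging).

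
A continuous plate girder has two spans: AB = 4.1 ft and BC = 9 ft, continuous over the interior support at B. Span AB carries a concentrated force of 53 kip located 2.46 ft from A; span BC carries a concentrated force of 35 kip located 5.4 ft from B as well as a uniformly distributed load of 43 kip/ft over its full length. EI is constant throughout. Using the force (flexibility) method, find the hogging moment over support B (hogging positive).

Release continuity at B by inserting a hinge; the redundant is the internal moment M_B. The primary structure is two simply-supported spans AB and BC.
Rotations at B on the released spans (each span's end-slope, ×1/EI):
  span AB: point load 53 at a = 2.46: Pab(L + a)/(6LEI) = 57.02/EI
  span BC: point load 35 at a = 5.4: Pab(L + b)/(6LEI) = 158.8/EI
  span BC: UDL 43: wL³/(24EI) = 1306/EI
  relative rotation θ_0 = (57.02 + 1465)/EI = 1522/EI
A unit hogging moment at B produces rotation L₁/(3EI) + L₂/(3EI) = 4.367/EI.
Slope continuity at B: θ_0 = M_B·4.367/EI, so M_B = 1522/4.367 = 348.5 kip·ft (hogging).

M_B = 348.5 kip·ft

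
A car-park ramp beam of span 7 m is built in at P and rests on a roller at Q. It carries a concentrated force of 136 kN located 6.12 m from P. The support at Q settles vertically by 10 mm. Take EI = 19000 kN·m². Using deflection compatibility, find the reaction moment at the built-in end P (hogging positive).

M_P = 70.53 kN·m

Choose R_Q as the redundant. The primary structure is the cantilever fixed at P.
Downward deflection at the released point Q due to the loads:
  point load 136 at a = 6.12: Pa²(3L − a)/(6EI) = 12633/EI
Flexibility coefficient — unit upward force at Q: δ_{QQ} = L³/(3EI) = 114.3/EI.
With EI = 19000 kN·m²: δ_0 = 0.66487 m and δ_{QQ} = 0.006018 m/kN.
Compatibility — the beam at Q must follow the support down by 0.01 m: δ_0 − R_Q·δ_{QQ} = 0.01, so R_Q = (0.66487 − 0.01)/0.006018 = 108.8 kN.
Moment equilibrium about P: M_P = Σ(load moments about P) − R_Q·L = 832.3 − 108.8×7 = 70.53 kN·m.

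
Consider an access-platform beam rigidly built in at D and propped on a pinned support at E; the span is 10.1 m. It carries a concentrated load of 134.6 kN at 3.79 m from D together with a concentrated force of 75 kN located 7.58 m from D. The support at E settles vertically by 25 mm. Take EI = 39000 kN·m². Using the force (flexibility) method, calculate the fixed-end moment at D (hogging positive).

M_D = 376.2 kN·m

Remove the prop at E; the released (primary) structure is a cantilever built in at D.
Downward deflection at the released point E due to the loads:
  point load 134.6 at a = 3.79: Pa²(3L − a)/(6EI) = 8542/EI
  point load 75 at a = 7.58: Pa²(3L − a)/(6EI) = 16318/EI
  δ_0 = 24860/EI
Tip deflection under a unit load at E: L³/(3EI) = 343.4/EI.
With EI = 39000 kN·m²: δ_0 = 0.63744 m and δ_{EE} = 0.008806 m/kN.
Compatibility — the beam at E must follow the support down by 0.025 m: δ_0 − R_E·δ_{EE} = 0.025, so R_E = (0.63744 − 0.025)/0.008806 = 69.55 kN.
Moment equilibrium about D: M_D = Σ(load moments about D) − R_E·L = 1079 − 69.55×10.1 = 376.2 kN·m.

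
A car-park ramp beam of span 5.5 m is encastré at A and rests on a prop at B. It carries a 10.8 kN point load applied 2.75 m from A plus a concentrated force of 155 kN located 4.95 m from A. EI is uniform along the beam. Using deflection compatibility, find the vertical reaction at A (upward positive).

R_A = 30.6 kN

Remove the prop at B; the released (primary) structure is a cantilever built in at A.
Free-end deflection of the primary structure under the applied loading (downward +):
  point load 10.8 at a = 2.75: Pa²(3L − a)/(6EI) = 187.2/EI
  point load 155 at a = 4.95: Pa²(3L − a)/(6EI) = 7311/EI
  δ_0 = 7498/EI
Tip deflection under a unit load at B: L³/(3EI) = 55.46/EI.
The prop prevents deflection at B: R_B = δ_0/δ_{BB} = 7498/55.46 = 135.2 kN.
Vertical equilibrium: R_A = ΣP − R_B = 165.8 − 135.2 = 30.6 kN.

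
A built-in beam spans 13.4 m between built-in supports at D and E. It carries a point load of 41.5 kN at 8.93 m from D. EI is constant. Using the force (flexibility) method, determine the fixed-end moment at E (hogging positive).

Take the two fixed-end moments M_D, M_E as redundants; the released structure is the simple span DE.
End rotations of the released simple span under the applied load (×1/EI):
  at D: point load 41.5 at a = 8.93: Pab(L + b)/(6LEI) = 368.2/EI
  at E: point load 41.5 at a = 8.93: Pab(L + a)/(6LEI) = 460.1/EI
  θ_D0 = 368.2/EI,  θ_E0 = 460.1/EI
Flexibility coefficients: a unit moment at one end gives L/(3EI) there and L/(6EI) at the far end, so f₁₁ = f₂₂ = 4.467/EI and f₁₂ = f₂₁ = 2.233/EI.
Compatibility — zero rotation at each built-in end:
  4.467 M_D + 2.233 M_E = 368.2
  2.233 M_D + 4.467 M_E = 460.1
Solving the pair gives M_D = 41.24 kN·m and M_E = 82.39 kN·m (hogging).

M_E = 82.39 kN·m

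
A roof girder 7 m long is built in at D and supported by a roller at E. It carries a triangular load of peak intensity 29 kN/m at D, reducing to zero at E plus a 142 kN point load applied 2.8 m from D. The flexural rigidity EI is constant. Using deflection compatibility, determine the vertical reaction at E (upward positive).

Take the reaction at E as the redundant and release it; the primary structure is a cantilever fixed at D.
Downward deflection at the released point E due to the loads:
  triangular load, peak 29 at the fixed end: w₀L⁴/(30EI) = 2321/EI
  point load 142 at a = 2.8: Pa²(3L − a)/(6EI) = 3377/EI
  δ_0 = 5698/EI
Tip deflection under a unit load at E: L³/(3EI) = 114.3/EI.
The prop prevents deflection at E: R_E = δ_0/δ_{EE} = 5698/114.3 = 49.84 kN.

R_E = 49.84 kN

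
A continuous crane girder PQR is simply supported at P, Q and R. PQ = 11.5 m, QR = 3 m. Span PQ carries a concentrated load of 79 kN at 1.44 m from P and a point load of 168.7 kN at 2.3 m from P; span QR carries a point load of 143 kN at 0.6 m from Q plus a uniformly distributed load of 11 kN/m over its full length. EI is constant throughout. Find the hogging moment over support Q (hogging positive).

M_Q = 207.5 kN·m

Insert a hinge at Q; M_Q is the redundant, and each span becomes simply supported.
Rotations at Q on the released spans (each span's end-slope, ×1/EI):
  span PQ: point load 79 at a = 1.44: Pab(L + a)/(6LEI) = 214.6/EI
  span PQ: point load 168.7 at a = 2.3: Pab(L + a)/(6LEI) = 713.9/EI
  span QR: point load 143 at a = 0.6: Pab(L + b)/(6LEI) = 61.78/EI
  span QR: UDL 11: wL³/(24EI) = 12.38/EI
  relative rotation θ_0 = (928.6 + 74.15)/EI = 1003/EI
A unit hogging moment at Q produces rotation L₁/(3EI) + L₂/(3EI) = 4.833/EI.
Compatibility: M_Q·(L₁+L₂)/(3EI) = θ_0, giving M_Q = 207.5 kN·m (hogging).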